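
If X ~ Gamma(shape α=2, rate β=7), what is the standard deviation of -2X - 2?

For X ~ Gamma(shape α=2, rate β=7):
Var(X) = \frac{2}{49}
SD(X) = √(Var(X)) = √(\frac{2}{49}) = \frac{\sqrt{2}}{7}
SD(-2X - 2) = |-2| × SD(X) = 2 × \frac{\sqrt{2}}{7} = \frac{2 \sqrt{2}}{7}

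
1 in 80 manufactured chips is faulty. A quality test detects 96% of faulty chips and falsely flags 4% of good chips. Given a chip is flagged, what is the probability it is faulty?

Let D = the rare event, + = positive/flagged.
P(D) = 1/80
P(+|D) = 96/100 = 24/25
P(+|D') = 4/100 = 1/25
P(+) = P(+|D)P(D) + P(+|D')P(D')
     = \frac{24}{25} × \frac{1}{80} + \frac{1}{25} × \frac{79}{80}
     = \frac{103}{2000}
P(D|+) = P(+|D)P(D)/P(+) = \frac{24}{103}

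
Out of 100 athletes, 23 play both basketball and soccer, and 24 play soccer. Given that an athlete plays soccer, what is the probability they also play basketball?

P(A ∩ B) = 23/100
P(B) = 24/100 = 6/25
P(A|B) = P(A ∩ B) / P(B) = (23/100) / (6/25) = 23/24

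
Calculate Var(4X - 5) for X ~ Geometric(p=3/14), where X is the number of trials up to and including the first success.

For X ~ Geometric(p=3/14), where X is the number of trials up to and including the first success:
Var(X) = \frac{154}{9}
Var(4X - 5) = (4)² × Var(X) = 16 × \frac{154}{9} = \frac{2464}{9}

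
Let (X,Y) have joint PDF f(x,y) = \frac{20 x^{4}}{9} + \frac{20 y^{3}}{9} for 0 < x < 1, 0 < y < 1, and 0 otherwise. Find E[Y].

E[Y] = ∫_0^1 ∫_0^1 y × f(x,y) dx dy
= \frac{2}{3}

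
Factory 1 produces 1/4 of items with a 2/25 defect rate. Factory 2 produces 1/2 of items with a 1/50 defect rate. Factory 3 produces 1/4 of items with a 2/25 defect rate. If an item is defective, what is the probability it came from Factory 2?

Using Bayes' theorem:
P(F1) = 1/4, P(D|F1) = 2/25
P(F2) = 1/2, P(D|F2) = 1/50
P(F3) = 1/4, P(D|F3) = 2/25
P(D) = P(D|F1)P(F1) + P(D|F2)P(F2) + P(D|F3)P(F3)
     = \frac{1}{20}
P(F2|D) = P(D|F2)P(F2) / P(D)
= \frac{1}{5}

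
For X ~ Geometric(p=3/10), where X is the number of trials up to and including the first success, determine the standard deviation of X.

For X ~ Geometric(p=3/10), where X is the number of trials up to and including the first success:
Var(X) = \frac{70}{9}
SD(X) = √(Var(X)) = √(\frac{70}{9}) = \frac{\sqrt{70}}{3}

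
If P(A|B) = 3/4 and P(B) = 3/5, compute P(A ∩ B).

By definition, P(A|B) = P(A ∩ B) / P(B)
So P(A ∩ B) = P(A|B) × P(B)
= 3/4 × 3/5
= 9/20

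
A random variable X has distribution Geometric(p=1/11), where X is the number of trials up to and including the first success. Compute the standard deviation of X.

For X ~ Geometric(p=1/11), where X is the number of trials up to and including the first success:
Var(X) = 110
SD(X) = √(Var(X)) = √(110) = \sqrt{110}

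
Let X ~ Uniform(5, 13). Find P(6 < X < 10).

P(6 < X < 10) = ∫_{6}^{10} f(x) dx
where f(x) = \frac{1}{8}
= \frac{1}{2}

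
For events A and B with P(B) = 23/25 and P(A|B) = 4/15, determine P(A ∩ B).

By definition, P(A|B) = P(A ∩ B) / P(B)
So P(A ∩ B) = P(A|B) × P(B)
= 4/15 × 23/25
= 92/375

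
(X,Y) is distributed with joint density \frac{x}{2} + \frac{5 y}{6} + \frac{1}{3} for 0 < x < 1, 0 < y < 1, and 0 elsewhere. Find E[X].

E[X] = ∫_0^1 ∫_0^1 x × f(x,y) dy dx
= ∫_0^1 ∫_0^1 x × (\frac{x}{2} + \frac{5 y}{6} + \frac{1}{3}) dy dx
= \frac{13}{24}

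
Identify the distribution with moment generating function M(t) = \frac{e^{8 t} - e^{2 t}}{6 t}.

The MGF M(t) = \frac{e^{8 t} - e^{2 t}}{6 t} is the standard form for the Uniform distribution.
Comparing with the known MGF formula identifies: Uniform(2, 8)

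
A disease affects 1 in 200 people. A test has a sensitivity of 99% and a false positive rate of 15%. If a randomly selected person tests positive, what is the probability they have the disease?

Let D = the rare event, + = positive/flagged.
P(D) = 1/200
P(+|D) = 99/100
P(+|D') = 15/100 = 3/20
P(+) = P(+|D)P(D) + P(+|D')P(D')
     = \frac{99}{100} × \frac{1}{200} + \frac{3}{20} × \frac{199}{200}
     = \frac{771}{5000}
P(D|+) = P(+|D)P(D)/P(+) = \frac{33}{1028}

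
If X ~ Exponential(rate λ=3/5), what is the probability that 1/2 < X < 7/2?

P(1/2 < X < 7/2) = ∫_{1/2}^{7/2} f(x) dx
where f(x) = \frac{3 e^{- \frac{3 x}{5}}}{5}
= - \frac{1 - e^{\frac{9}{5}}}{e^{\frac{21}{10}}}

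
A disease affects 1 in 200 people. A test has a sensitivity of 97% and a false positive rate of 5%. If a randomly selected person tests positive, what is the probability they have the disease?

Let D = the rare event, + = positive/flagged.
P(D) = 1/200
P(+|D) = 97/100
P(+|D') = 5/100 = 1/20
P(+) = P(+|D)P(D) + P(+|D')P(D')
     = \frac{97}{100} × \frac{1}{200} + \frac{1}{20} × \frac{199}{200}
     = \frac{273}{5000}
P(D|+) = P(+|D)P(D)/P(+) = \frac{97}{1092}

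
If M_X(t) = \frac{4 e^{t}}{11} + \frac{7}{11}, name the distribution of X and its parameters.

The MGF M(t) = \frac{4 e^{t}}{11} + \frac{7}{11} is the standard form for the Bernoulli distribution.
Comparing with the known MGF formula identifies: Bernoulli(p=4/11)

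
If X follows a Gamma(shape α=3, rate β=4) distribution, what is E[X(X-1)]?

E[X(X-1)] = E[X² - X] = E[X²] - E[X]
E[X] = \frac{3}{4}
E[X²] = Var(X) + (E[X])² = \frac{3}{16} + (\frac{3}{4})² = \frac{3}{4}
E[X(X-1)] = \frac{3}{4} - \frac{3}{4} = 0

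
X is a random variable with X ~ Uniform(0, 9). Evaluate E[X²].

Using the identity E[X²] = Var(X) + (E[X])²:
E[X] = \frac{9}{2}
Var(X) = \frac{27}{4}
E[X²] = \frac{27}{4} + (\frac{9}{2})²
= 27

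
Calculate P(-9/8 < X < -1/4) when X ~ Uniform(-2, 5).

P(-9/8 < X < -1/4) = ∫_{-9/8}^{-1/4} f(x) dx
where f(x) = \frac{1}{7}
= \frac{1}{8}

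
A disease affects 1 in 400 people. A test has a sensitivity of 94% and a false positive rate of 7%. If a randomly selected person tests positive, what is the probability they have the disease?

Let D = the rare event, + = positive/flagged.
P(D) = 1/400
P(+|D) = 94/100 = 47/50
P(+|D') = 7/100
P(+) = P(+|D)P(D) + P(+|D')P(D')
     = \frac{47}{50} × \frac{1}{400} + \frac{7}{100} × \frac{399}{400}
     = \frac{2887}{40000}
P(D|+) = P(+|D)P(D)/P(+) = \frac{94}{2887}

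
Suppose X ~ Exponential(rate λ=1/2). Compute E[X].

For X ~ Exponential(rate λ=1/2), the expected value is:
E[X] = 2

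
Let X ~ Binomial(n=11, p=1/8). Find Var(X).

For X ~ Binomial(n=11, p=1/8):
Var(X) = \frac{77}{64}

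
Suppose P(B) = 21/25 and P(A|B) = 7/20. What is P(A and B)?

By definition, P(A|B) = P(A ∩ B) / P(B)
So P(A ∩ B) = P(A|B) × P(B)
= 7/20 × 21/25
= 147/500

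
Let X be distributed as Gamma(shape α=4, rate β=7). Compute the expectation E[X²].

Using the identity E[X²] = Var(X) + (E[X])²:
E[X] = \frac{4}{7}
Var(X) = \frac{4}{49}
E[X²] = \frac{4}{49} + (\frac{4}{7})²
= \frac{20}{49}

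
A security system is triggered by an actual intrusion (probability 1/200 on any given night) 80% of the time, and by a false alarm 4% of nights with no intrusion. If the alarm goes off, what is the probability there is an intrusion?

Let D = the rare event, + = positive/flagged.
P(D) = 1/200
P(+|D) = 80/100 = 4/5
P(+|D') = 4/100 = 1/25
P(+) = P(+|D)P(D) + P(+|D')P(D')
     = \frac{4}{5} × \frac{1}{200} + \frac{1}{25} × \frac{199}{200}
     = \frac{219}{5000}
P(D|+) = P(+|D)P(D)/P(+) = \frac{20}{219}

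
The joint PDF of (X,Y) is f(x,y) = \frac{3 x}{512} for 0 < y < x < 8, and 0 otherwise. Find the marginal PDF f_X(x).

f_X(x) = ∫_0^x \frac{3 x}{512} dy = \frac{3 x^{2}}{512}
for 0 < x < 8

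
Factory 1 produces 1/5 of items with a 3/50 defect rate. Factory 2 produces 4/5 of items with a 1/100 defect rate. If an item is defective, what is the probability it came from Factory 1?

Using Bayes' theorem:
P(F1) = 1/5, P(D|F1) = 3/50
P(F2) = 4/5, P(D|F2) = 1/100
P(D) = P(D|F1)P(F1) + P(D|F2)P(F2)
     = \frac{1}{50}
P(F1|D) = P(D|F1)P(F1) / P(D)
= \frac{3}{5}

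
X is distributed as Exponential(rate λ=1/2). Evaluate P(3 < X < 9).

P(3 < X < 9) = ∫_{3}^{9} f(x) dx
where f(x) = \frac{e^{- \frac{x}{2}}}{2}
= - \frac{1 - e^{3}}{e^{\frac{9}{2}}}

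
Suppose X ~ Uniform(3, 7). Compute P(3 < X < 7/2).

P(3 < X < 7/2) = ∫_{3}^{7/2} f(x) dx
where f(x) = \frac{1}{4}
= \frac{1}{8}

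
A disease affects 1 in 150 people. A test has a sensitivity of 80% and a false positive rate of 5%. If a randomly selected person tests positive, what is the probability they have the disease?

Let D = the rare event, + = positive/flagged.
P(D) = 1/150
P(+|D) = 80/100 = 4/5
P(+|D') = 5/100 = 1/20
P(+) = P(+|D)P(D) + P(+|D')P(D')
     = \frac{4}{5} × \frac{1}{150} + \frac{1}{20} × \frac{149}{150}
     = \frac{11}{200}
P(D|+) = P(+|D)P(D)/P(+) = \frac{16}{165}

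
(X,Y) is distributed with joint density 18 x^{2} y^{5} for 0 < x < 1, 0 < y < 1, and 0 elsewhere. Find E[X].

E[X] = ∫_0^1 ∫_0^1 x × f(x,y) dy dx
= ∫_0^1 ∫_0^1 x × (18 x^{2} y^{5}) dy dx
= \frac{3}{4}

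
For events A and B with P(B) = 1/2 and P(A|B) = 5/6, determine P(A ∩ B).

By definition, P(A|B) = P(A ∩ B) / P(B)
So P(A ∩ B) = P(A|B) × P(B)
= 5/6 × 1/2
= 5/12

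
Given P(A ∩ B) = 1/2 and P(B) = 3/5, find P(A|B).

P(A|B) = P(A ∩ B) / P(B)
= (1/2) / (3/5)
= 5/6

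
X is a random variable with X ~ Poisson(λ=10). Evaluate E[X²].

Using the identity E[X²] = Var(X) + (E[X])²:
E[X] = 10
Var(X) = 10
E[X²] = 10 + (10)²
= 110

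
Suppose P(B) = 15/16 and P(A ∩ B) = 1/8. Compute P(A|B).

P(A|B) = P(A ∩ B) / P(B)
= (1/8) / (15/16)
= 2/15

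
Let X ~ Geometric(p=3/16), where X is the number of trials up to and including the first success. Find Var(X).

For X ~ Geometric(p=3/16), where X is the number of trials up to and including the first success:
Var(X) = \frac{208}{9}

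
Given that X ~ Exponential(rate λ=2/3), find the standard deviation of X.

For X ~ Exponential(rate λ=2/3):
Var(X) = \frac{9}{4}
SD(X) = √(Var(X)) = √(\frac{9}{4}) = \frac{3}{2}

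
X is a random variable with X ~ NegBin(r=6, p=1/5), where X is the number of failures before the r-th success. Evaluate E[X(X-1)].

E[X(X-1)] = E[X² - X] = E[X²] - E[X]
E[X] = 24
E[X²] = Var(X) + (E[X])² = 120 + (24)² = 696
E[X(X-1)] = 696 - 24 = 672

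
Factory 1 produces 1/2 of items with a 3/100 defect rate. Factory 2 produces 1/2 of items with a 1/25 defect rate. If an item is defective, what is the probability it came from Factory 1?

Using Bayes' theorem:
P(F1) = 1/2, P(D|F1) = 3/100
P(F2) = 1/2, P(D|F2) = 1/25
P(D) = P(D|F1)P(F1) + P(D|F2)P(F2)
     = \frac{7}{200}
P(F1|D) = P(D|F1)P(F1) / P(D)
= \frac{3}{7}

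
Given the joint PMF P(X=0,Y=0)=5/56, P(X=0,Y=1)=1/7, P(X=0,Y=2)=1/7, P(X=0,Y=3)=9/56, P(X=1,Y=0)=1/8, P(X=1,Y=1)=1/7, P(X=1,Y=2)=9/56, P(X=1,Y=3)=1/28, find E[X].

First find marginal of X:
P(X=0) = 15/28
P(X=1) = 13/28
E[X] = 0 × 15/28 + 1 × 13/28 = 13/28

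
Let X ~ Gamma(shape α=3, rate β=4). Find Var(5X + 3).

For X ~ Gamma(shape α=3, rate β=4):
Var(X) = \frac{3}{16}
Var(5X + 3) = (5)² × Var(X) = 25 × \frac{3}{16} = \frac{75}{16}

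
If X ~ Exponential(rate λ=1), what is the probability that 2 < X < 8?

P(2 < X < 8) = ∫_{2}^{8} f(x) dx
where f(x) = e^{- x}
= - \frac{1 - e^{6}}{e^{8}}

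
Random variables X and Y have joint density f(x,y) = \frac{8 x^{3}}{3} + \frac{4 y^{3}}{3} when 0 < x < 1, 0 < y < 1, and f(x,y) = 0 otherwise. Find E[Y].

E[Y] = ∫_0^1 ∫_0^1 y × f(x,y) dx dy
= \frac{3}{5}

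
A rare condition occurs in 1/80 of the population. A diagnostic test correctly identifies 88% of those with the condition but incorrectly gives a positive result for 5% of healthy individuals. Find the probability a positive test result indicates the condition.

Let D = the rare event, + = positive/flagged.
P(D) = 1/80
P(+|D) = 88/100 = 22/25
P(+|D') = 5/100 = 1/20
P(+) = P(+|D)P(D) + P(+|D')P(D')
     = \frac{22}{25} × \frac{1}{80} + \frac{1}{20} × \frac{79}{80}
     = \frac{483}{8000}
P(D|+) = P(+|D)P(D)/P(+) = \frac{88}{483}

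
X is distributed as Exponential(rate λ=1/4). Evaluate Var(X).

For X ~ Exponential(rate λ=1/4):
Var(X) = 16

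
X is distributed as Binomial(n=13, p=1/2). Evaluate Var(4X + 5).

For X ~ Binomial(n=13, p=1/2):
Var(X) = \frac{13}{4}
Var(4X + 5) = (4)² × Var(X) = 16 × \frac{13}{4} = 52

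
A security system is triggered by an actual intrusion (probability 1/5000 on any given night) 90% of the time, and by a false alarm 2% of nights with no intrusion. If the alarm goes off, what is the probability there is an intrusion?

Let D = the rare event, + = positive/flagged.
P(D) = 1/5000
P(+|D) = 90/100 = 9/10
P(+|D') = 2/100 = 1/50
P(+) = P(+|D)P(D) + P(+|D')P(D')
     = \frac{9}{10} × \frac{1}{5000} + \frac{1}{50} × \frac{4999}{5000}
     = \frac{1261}{62500}
P(D|+) = P(+|D)P(D)/P(+) = \frac{45}{5044}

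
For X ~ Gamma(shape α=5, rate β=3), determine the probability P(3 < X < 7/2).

P(3 < X < 7/2) = ∫_{3}^{7/2} f(x) dx
where f(x) = \frac{81 x^{4} e^{- 3 x}}{8}
= - \frac{98051}{128 e^{\frac{21}{2}}} + \frac{3563}{8 e^{9}}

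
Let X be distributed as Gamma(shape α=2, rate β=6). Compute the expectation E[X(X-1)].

E[X(X-1)] = E[X² - X] = E[X²] - E[X]
E[X] = \frac{1}{3}
E[X²] = Var(X) + (E[X])² = \frac{1}{18} + (\frac{1}{3})² = \frac{1}{6}
E[X(X-1)] = \frac{1}{6} - \frac{1}{3} = - \frac{1}{6}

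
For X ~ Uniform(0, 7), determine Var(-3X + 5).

For X ~ Uniform(0, 7):
Var(X) = \frac{49}{12}
Var(-3X + 5) = (-3)² × Var(X) = 9 × \frac{49}{12} = \frac{147}{4}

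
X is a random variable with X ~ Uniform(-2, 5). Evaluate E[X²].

Using the identity E[X²] = Var(X) + (E[X])²:
E[X] = \frac{3}{2}
Var(X) = \frac{49}{12}
E[X²] = \frac{49}{12} + (\frac{3}{2})²
= \frac{19}{3}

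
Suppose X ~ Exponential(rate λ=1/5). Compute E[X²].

Using the identity E[X²] = Var(X) + (E[X])²:
E[X] = 5
Var(X) = 25
E[X²] = 25 + (5)²
= 50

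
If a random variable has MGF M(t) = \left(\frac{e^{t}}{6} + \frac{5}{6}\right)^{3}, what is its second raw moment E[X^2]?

To find E[X^2], compute M^(2)(0):
M^(1)(t) = \frac{\left(\frac{e^{t}}{6} + \frac{5}{6}\right)^{2} e^{t}}{2}
M^(2)(t) = \frac{\left(\frac{e^{t}}{6} + \frac{5}{6}\right)^{2} e^{t}}{2} + \frac{\left(\frac{e^{t}}{6} + \frac{5}{6}\right) e^{2 t}}{6}
M^(2)(0) = \frac{2}{3}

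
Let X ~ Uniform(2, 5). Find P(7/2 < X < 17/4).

P(7/2 < X < 17/4) = ∫_{7/2}^{17/4} f(x) dx
where f(x) = \frac{1}{3}
= \frac{1}{4}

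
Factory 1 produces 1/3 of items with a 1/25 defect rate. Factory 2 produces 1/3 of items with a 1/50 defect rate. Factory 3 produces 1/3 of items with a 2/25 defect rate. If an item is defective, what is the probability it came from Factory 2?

Using Bayes' theorem:
P(F1) = 1/3, P(D|F1) = 1/25
P(F2) = 1/3, P(D|F2) = 1/50
P(F3) = 1/3, P(D|F3) = 2/25
P(D) = P(D|F1)P(F1) + P(D|F2)P(F2) + P(D|F3)P(F3)
     = \frac{7}{150}
P(F2|D) = P(D|F2)P(F2) / P(D)
= \frac{1}{7}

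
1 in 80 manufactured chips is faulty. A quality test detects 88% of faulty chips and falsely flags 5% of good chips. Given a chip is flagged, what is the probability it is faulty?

Let D = the rare event, + = positive/flagged.
P(D) = 1/80
P(+|D) = 88/100 = 22/25
P(+|D') = 5/100 = 1/20
P(+) = P(+|D)P(D) + P(+|D')P(D')
     = \frac{22}{25} × \frac{1}{80} + \frac{1}{20} × \frac{79}{80}
     = \frac{483}{8000}
P(D|+) = P(+|D)P(D)/P(+) = \frac{88}{483}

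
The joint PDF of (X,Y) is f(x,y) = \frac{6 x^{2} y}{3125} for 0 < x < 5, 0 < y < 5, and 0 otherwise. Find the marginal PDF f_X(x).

f_X(x) = ∫_0^5 f(x,y) dy
= ∫_0^5 \frac{6 x^{2} y}{3125} dy
= \frac{3 x^{2}}{125} for 0 < x < 5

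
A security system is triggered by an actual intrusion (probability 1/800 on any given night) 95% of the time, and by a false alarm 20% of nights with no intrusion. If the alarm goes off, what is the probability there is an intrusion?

Let D = the rare event, + = positive/flagged.
P(D) = 1/800
P(+|D) = 95/100 = 19/20
P(+|D') = 20/100 = 1/5
P(+) = P(+|D)P(D) + P(+|D')P(D')
     = \frac{19}{20} × \frac{1}{800} + \frac{1}{5} × \frac{799}{800}
     = \frac{643}{3200}
P(D|+) = P(+|D)P(D)/P(+) = \frac{19}{3215}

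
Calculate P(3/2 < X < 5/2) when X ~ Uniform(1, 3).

P(3/2 < X < 5/2) = ∫_{3/2}^{5/2} f(x) dx
where f(x) = \frac{1}{2}
= \frac{1}{2}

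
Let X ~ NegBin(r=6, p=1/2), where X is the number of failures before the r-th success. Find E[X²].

Using the identity E[X²] = Var(X) + (E[X])²:
E[X] = 6
Var(X) = 12
E[X²] = 12 + (6)²
= 48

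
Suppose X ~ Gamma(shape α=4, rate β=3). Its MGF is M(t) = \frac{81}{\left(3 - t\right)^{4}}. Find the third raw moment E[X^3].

To find E[X^3], compute M^(3)(0):
M^(1)(t) = \frac{324}{\left(3 - t\right)^{5}}
M^(2)(t) = \frac{1620}{\left(3 - t\right)^{6}}
M^(3)(t) = \frac{9720}{\left(3 - t\right)^{7}}
M^(3)(0) = \frac{40}{9}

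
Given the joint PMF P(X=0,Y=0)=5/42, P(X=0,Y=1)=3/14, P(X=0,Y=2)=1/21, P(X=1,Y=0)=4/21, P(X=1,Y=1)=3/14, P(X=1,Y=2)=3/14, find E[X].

First find marginal of X:
P(X=0) = 8/21
P(X=1) = 13/21
E[X] = 0 × 8/21 + 1 × 13/21 = 13/21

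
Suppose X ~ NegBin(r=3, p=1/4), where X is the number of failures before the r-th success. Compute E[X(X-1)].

E[X(X-1)] = E[X² - X] = E[X²] - E[X]
E[X] = 9
E[X²] = Var(X) + (E[X])² = 36 + (9)² = 117
E[X(X-1)] = 117 - 9 = 108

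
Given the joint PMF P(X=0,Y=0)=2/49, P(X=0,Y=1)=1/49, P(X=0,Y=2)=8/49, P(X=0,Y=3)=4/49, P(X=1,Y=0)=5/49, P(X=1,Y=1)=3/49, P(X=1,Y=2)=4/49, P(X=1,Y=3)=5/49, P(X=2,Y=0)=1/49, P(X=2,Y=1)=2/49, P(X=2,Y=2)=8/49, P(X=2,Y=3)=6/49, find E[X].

First find marginal of X:
P(X=0) = 15/49
P(X=1) = 17/49
P(X=2) = 17/49
E[X] = 0 × 15/49 + 1 × 17/49 + 2 × 17/49 = 51/49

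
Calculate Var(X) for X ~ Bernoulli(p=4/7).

For X ~ Bernoulli(p=4/7):
Var(X) = \frac{12}{49}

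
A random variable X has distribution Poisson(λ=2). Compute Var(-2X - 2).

For X ~ Poisson(λ=2):
Var(X) = 2
Var(-2X - 2) = (-2)² × Var(X) = 4 × 2 = 8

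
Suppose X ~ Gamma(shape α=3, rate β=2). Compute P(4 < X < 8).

P(4 < X < 8) = ∫_{4}^{8} f(x) dx
where f(x) = 4 x^{2} e^{- 2 x}
= \frac{-145 + 41 e^{8}}{e^{16}}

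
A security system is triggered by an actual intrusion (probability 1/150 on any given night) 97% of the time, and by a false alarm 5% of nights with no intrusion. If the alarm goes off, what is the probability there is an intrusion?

Let D = the rare event, + = positive/flagged.
P(D) = 1/150
P(+|D) = 97/100
P(+|D') = 5/100 = 1/20
P(+) = P(+|D)P(D) + P(+|D')P(D')
     = \frac{97}{100} × \frac{1}{150} + \frac{1}{20} × \frac{149}{150}
     = \frac{421}{7500}
P(D|+) = P(+|D)P(D)/P(+) = \frac{97}{842}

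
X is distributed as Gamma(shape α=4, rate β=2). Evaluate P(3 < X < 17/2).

P(3 < X < 17/2) = ∫_{3}^{17/2} f(x) dx
where f(x) = \frac{8 x^{3} e^{- 2 x}}{3}
= \frac{-2944 + 183 e^{11}}{3 e^{17}}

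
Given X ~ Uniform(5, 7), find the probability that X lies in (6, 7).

P(6 < X < 7) = ∫_{6}^{7} f(x) dx
where f(x) = \frac{1}{2}
= \frac{1}{2}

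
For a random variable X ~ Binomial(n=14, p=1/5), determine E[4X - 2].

For X ~ Binomial(n=14, p=1/5):
E[X] = \frac{14}{5}
E[4X - 2] = 4 × E[X] - 2 = \frac{46}{5}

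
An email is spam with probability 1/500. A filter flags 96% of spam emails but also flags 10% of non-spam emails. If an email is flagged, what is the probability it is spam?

Let D = the rare event, + = positive/flagged.
P(D) = 1/500
P(+|D) = 96/100 = 24/25
P(+|D') = 10/100 = 1/10
P(+) = P(+|D)P(D) + P(+|D')P(D')
     = \frac{24}{25} × \frac{1}{500} + \frac{1}{10} × \frac{499}{500}
     = \frac{2543}{25000}
P(D|+) = P(+|D)P(D)/P(+) = \frac{48}{2543}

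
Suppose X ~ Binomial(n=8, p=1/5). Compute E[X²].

Using the identity E[X²] = Var(X) + (E[X])²:
E[X] = \frac{8}{5}
Var(X) = \frac{32}{25}
E[X²] = \frac{32}{25} + (\frac{8}{5})²
= \frac{96}{25}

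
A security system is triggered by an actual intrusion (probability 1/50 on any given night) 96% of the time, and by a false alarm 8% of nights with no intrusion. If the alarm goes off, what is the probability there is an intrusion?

Let D = the rare event, + = positive/flagged.
P(D) = 1/50
P(+|D) = 96/100 = 24/25
P(+|D') = 8/100 = 2/25
P(+) = P(+|D)P(D) + P(+|D')P(D')
     = \frac{24}{25} × \frac{1}{50} + \frac{2}{25} × \frac{49}{50}
     = \frac{61}{625}
P(D|+) = P(+|D)P(D)/P(+) = \frac{12}{61}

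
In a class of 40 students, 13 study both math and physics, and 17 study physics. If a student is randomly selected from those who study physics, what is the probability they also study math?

P(A ∩ B) = 13/40
P(B) = 17/40
P(A|B) = P(A ∩ B) / P(B) = (13/40) / (17/40) = 13/17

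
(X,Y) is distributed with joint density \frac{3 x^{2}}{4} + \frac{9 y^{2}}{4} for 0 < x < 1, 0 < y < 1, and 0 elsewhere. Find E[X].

E[X] = ∫_0^1 ∫_0^1 x × f(x,y) dy dx
= ∫_0^1 ∫_0^1 x × (\frac{3 x^{2}}{4} + \frac{9 y^{2}}{4}) dy dx
= \frac{9}{16}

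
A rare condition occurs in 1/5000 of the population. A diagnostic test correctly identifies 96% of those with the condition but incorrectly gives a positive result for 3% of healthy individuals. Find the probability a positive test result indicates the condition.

Let D = the rare event, + = positive/flagged.
P(D) = 1/5000
P(+|D) = 96/100 = 24/25
P(+|D') = 3/100
P(+) = P(+|D)P(D) + P(+|D')P(D')
     = \frac{24}{25} × \frac{1}{5000} + \frac{3}{100} × \frac{4999}{5000}
     = \frac{15093}{500000}
P(D|+) = P(+|D)P(D)/P(+) = \frac{32}{5031}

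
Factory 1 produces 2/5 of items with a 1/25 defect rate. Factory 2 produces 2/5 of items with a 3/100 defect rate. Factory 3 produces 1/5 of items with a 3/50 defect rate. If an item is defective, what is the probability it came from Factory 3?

Using Bayes' theorem:
P(F1) = 2/5, P(D|F1) = 1/25
P(F2) = 2/5, P(D|F2) = 3/100
P(F3) = 1/5, P(D|F3) = 3/50
P(D) = P(D|F1)P(F1) + P(D|F2)P(F2) + P(D|F3)P(F3)
     = \frac{1}{25}
P(F3|D) = P(D|F3)P(F3) / P(D)
= \frac{3}{10}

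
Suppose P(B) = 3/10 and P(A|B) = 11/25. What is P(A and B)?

By definition, P(A|B) = P(A ∩ B) / P(B)
So P(A ∩ B) = P(A|B) × P(B)
= 11/25 × 3/10
= 33/250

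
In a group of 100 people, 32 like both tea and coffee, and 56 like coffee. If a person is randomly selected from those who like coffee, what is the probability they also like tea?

P(A ∩ B) = 32/100 = 8/25
P(B) = 56/100 = 14/25
P(A|B) = P(A ∩ B) / P(B) = (8/25) / (14/25) = 4/7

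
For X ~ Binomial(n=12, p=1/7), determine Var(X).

For X ~ Binomial(n=12, p=1/7):
Var(X) = \frac{72}{49}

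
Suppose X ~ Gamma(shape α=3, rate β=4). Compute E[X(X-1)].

E[X(X-1)] = E[X² - X] = E[X²] - E[X]
E[X] = \frac{3}{4}
E[X²] = Var(X) + (E[X])² = \frac{3}{16} + (\frac{3}{4})² = \frac{3}{4}
E[X(X-1)] = \frac{3}{4} - \frac{3}{4} = 0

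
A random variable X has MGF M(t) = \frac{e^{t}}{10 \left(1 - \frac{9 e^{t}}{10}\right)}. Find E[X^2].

To find E[X^2], compute M^(2)(0):
M^(1)(t) = \frac{e^{t}}{10 \left(1 - \frac{9 e^{t}}{10}\right)} + \frac{9 e^{2 t}}{100 \left(1 - \frac{9 e^{t}}{10}\right)^{2}}
M^(2)(t) = \frac{e^{t}}{10 \left(1 - \frac{9 e^{t}}{10}\right)} + \frac{27 e^{2 t}}{100 \left(1 - \frac{9 e^{t}}{10}\right)^{2}} + \frac{81 e^{3 t}}{500 \left(1 - \frac{9 e^{t}}{10}\right)^{3}}
M^(2)(0) = 190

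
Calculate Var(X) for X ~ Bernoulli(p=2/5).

For X ~ Bernoulli(p=2/5):
Var(X) = \frac{6}{25}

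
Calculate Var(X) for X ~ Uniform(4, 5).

For X ~ Uniform(4, 5):
Var(X) = \frac{1}{12}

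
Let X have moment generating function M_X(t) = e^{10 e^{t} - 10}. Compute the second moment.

To find E[X^2], compute M^(2)(0):
M^(1)(t) = 10 e^{t} e^{10 e^{t} - 10}
M^(2)(t) = 100 e^{2 t} e^{10 e^{t} - 10} + 10 e^{t} e^{10 e^{t} - 10}
M^(2)(0) = 110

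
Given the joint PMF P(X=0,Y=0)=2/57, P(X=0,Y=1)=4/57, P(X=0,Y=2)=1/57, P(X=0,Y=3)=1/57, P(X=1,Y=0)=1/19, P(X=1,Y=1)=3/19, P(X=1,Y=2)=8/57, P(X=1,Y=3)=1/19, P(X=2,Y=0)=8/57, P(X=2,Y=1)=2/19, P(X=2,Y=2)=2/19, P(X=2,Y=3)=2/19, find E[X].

First find marginal of X:
P(X=0) = 8/57
P(X=1) = 23/57
P(X=2) = 26/57
E[X] = 0 × 8/57 + 1 × 23/57 + 2 × 26/57 = 25/19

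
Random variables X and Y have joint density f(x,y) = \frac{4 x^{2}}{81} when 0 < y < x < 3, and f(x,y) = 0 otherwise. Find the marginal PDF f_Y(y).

f_Y(y) = ∫_y^3 \frac{4 x^{2}}{81} dx = \frac{4}{9} - \frac{4 y^{3}}{243}
for 0 < y < 3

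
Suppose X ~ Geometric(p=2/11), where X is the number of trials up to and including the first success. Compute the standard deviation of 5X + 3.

For X ~ Geometric(p=2/11), where X is the number of trials up to and including the first success:
Var(X) = \frac{99}{4}
SD(X) = √(Var(X)) = √(\frac{99}{4}) = \frac{3 \sqrt{11}}{2}
SD(5X + 3) = |5| × SD(X) = 5 × \frac{3 \sqrt{11}}{2} = \frac{15 \sqrt{11}}{2}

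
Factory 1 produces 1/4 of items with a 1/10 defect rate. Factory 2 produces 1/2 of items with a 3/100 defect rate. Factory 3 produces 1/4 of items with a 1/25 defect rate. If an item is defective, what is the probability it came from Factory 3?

Using Bayes' theorem:
P(F1) = 1/4, P(D|F1) = 1/10
P(F2) = 1/2, P(D|F2) = 3/100
P(F3) = 1/4, P(D|F3) = 1/25
P(D) = P(D|F1)P(F1) + P(D|F2)P(F2) + P(D|F3)P(F3)
     = \frac{1}{20}
P(F3|D) = P(D|F3)P(F3) / P(D)
= \frac{1}{5}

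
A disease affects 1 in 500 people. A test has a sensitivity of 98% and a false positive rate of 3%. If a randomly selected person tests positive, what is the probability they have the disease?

Let D = the rare event, + = positive/flagged.
P(D) = 1/500
P(+|D) = 98/100 = 49/50
P(+|D') = 3/100
P(+) = P(+|D)P(D) + P(+|D')P(D')
     = \frac{49}{50} × \frac{1}{500} + \frac{3}{100} × \frac{499}{500}
     = \frac{319}{10000}
P(D|+) = P(+|D)P(D)/P(+) = \frac{98}{1595}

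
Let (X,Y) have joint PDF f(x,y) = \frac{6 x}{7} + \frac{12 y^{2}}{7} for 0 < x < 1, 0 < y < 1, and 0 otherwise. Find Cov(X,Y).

E[XY] = ∫∫ xy × f(x,y) dx dy = \frac{5}{14}
E[X] = \frac{4}{7}
E[Y] = \frac{9}{14}
Cov(X,Y) = E[XY] - E[X]E[Y] = - \frac{1}{98}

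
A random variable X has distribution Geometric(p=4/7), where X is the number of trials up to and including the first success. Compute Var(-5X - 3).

For X ~ Geometric(p=4/7), where X is the number of trials up to and including the first success:
Var(X) = \frac{21}{16}
Var(-5X - 3) = (-5)² × Var(X) = 25 × \frac{21}{16} = \frac{525}{16}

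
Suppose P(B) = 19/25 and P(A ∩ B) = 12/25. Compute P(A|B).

P(A|B) = P(A ∩ B) / P(B)
= (12/25) / (19/25)
= 12/19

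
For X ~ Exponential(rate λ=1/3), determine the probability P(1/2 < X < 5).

P(1/2 < X < 5) = ∫_{1/2}^{5} f(x) dx
where f(x) = \frac{e^{- \frac{x}{3}}}{3}
= - \frac{1}{e^{\frac{5}{3}}} + e^{- \frac{1}{6}}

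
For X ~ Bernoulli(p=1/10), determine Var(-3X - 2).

For X ~ Bernoulli(p=1/10):
Var(X) = \frac{9}{100}
Var(-3X - 2) = (-3)² × Var(X) = 9 × \frac{9}{100} = \frac{81}{100}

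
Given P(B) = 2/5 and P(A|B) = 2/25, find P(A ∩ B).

By definition, P(A|B) = P(A ∩ B) / P(B)
So P(A ∩ B) = P(A|B) × P(B)
= 2/25 × 2/5
= 4/125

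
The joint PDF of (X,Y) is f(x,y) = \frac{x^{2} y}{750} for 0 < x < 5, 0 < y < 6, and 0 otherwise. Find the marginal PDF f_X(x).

f_X(x) = ∫_0^6 f(x,y) dy
= ∫_0^6 \frac{x^{2} y}{750} dy
= \frac{3 x^{2}}{125} for 0 < x < 5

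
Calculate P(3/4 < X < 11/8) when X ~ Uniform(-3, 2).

P(3/4 < X < 11/8) = ∫_{3/4}^{11/8} f(x) dx
where f(x) = \frac{1}{5}
= \frac{1}{8}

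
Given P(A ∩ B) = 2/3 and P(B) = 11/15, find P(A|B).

P(A|B) = P(A ∩ B) / P(B)
= (2/3) / (11/15)
= 10/11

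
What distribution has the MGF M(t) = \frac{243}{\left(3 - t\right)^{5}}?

The MGF M(t) = \frac{243}{\left(3 - t\right)^{5}} is the standard form for the Gamma distribution.
Comparing with the known MGF formula identifies: Gamma(shape α=5, rate β=3)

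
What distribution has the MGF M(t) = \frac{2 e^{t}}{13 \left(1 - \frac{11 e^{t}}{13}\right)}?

The MGF M(t) = \frac{2 e^{t}}{13 \left(1 - \frac{11 e^{t}}{13}\right)} is the standard form for the Geometric distribution.
Comparing with the known MGF formula identifies: Geometric(p=2/13), X = trial number of first success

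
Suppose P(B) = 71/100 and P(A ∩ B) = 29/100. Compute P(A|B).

P(A|B) = P(A ∩ B) / P(B)
= (29/100) / (71/100)
= 29/71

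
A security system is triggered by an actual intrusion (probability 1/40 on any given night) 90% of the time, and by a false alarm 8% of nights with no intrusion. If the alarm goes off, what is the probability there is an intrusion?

Let D = the rare event, + = positive/flagged.
P(D) = 1/40
P(+|D) = 90/100 = 9/10
P(+|D') = 8/100 = 2/25
P(+) = P(+|D)P(D) + P(+|D')P(D')
     = \frac{9}{10} × \frac{1}{40} + \frac{2}{25} × \frac{39}{40}
     = \frac{201}{2000}
P(D|+) = P(+|D)P(D)/P(+) = \frac{15}{67}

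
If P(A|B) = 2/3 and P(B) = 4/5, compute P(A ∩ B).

By definition, P(A|B) = P(A ∩ B) / P(B)
So P(A ∩ B) = P(A|B) × P(B)
= 2/3 × 4/5
= 8/15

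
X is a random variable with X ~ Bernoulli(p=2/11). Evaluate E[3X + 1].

For X ~ Bernoulli(p=2/11):
E[X] = \frac{2}{11}
E[3X + 1] = 3 × E[X] + 1 = \frac{17}{11}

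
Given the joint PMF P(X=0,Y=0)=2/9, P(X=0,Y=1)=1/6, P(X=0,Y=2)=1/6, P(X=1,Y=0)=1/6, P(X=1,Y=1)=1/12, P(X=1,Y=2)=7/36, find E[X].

First find marginal of X:
P(X=0) = 5/9
P(X=1) = 4/9
E[X] = 0 × 5/9 + 1 × 4/9 = 4/9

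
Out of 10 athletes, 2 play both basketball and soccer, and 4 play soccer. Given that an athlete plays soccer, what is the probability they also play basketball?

P(A ∩ B) = 2/10 = 1/5
P(B) = 4/10 = 2/5
P(A|B) = P(A ∩ B) / P(B) = (1/5) / (2/5) = 1/2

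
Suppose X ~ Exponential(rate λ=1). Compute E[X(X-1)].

E[X(X-1)] = E[X² - X] = E[X²] - E[X]
E[X] = 1
E[X²] = Var(X) + (E[X])² = 1 + (1)² = 2
E[X(X-1)] = 2 - 1 = 1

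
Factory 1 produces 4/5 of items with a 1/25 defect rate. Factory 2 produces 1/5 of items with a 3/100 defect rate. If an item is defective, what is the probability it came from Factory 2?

Using Bayes' theorem:
P(F1) = 4/5, P(D|F1) = 1/25
P(F2) = 1/5, P(D|F2) = 3/100
P(D) = P(D|F1)P(F1) + P(D|F2)P(F2)
     = \frac{19}{500}
P(F2|D) = P(D|F2)P(F2) / P(D)
= \frac{3}{19}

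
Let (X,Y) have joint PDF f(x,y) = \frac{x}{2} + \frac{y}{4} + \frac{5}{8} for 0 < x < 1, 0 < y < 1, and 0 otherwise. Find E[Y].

E[Y] = ∫_0^1 ∫_0^1 y × f(x,y) dx dy
= \frac{25}{48}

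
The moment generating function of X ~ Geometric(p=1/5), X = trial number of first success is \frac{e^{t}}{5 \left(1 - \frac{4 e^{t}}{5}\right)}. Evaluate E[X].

To find E[X], compute M^(1)(0):
M^(1)(t) = \frac{e^{t}}{5 \left(1 - \frac{4 e^{t}}{5}\right)} + \frac{4 e^{2 t}}{25 \left(1 - \frac{4 e^{t}}{5}\right)^{2}}
M^(1)(0) = 5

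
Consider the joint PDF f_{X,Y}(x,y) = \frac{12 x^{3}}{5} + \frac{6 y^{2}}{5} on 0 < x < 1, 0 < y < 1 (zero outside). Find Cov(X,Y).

E[XY] = ∫∫ xy × f(x,y) dx dy = \frac{39}{100}
E[X] = \frac{17}{25}
E[Y] = \frac{3}{5}
Cov(X,Y) = E[XY] - E[X]E[Y] = - \frac{9}{500}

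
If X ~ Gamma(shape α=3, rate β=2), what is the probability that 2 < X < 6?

P(2 < X < 6) = ∫_{2}^{6} f(x) dx
where f(x) = 4 x^{2} e^{- 2 x}
= \frac{-85 + 13 e^{8}}{e^{12}}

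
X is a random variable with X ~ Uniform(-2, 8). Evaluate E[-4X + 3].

For X ~ Uniform(-2, 8):
E[X] = 3
E[-4X + 3] = -4 × E[X] + 3 = -9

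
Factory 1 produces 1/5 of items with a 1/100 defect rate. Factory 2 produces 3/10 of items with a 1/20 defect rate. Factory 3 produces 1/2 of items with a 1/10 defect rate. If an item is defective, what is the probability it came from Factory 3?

Using Bayes' theorem:
P(F1) = 1/5, P(D|F1) = 1/100
P(F2) = 3/10, P(D|F2) = 1/20
P(F3) = 1/2, P(D|F3) = 1/10
P(D) = P(D|F1)P(F1) + P(D|F2)P(F2) + P(D|F3)P(F3)
     = \frac{67}{1000}
P(F3|D) = P(D|F3)P(F3) / P(D)
= \frac{50}{67}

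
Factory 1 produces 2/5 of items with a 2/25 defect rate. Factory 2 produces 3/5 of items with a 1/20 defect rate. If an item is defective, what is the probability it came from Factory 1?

Using Bayes' theorem:
P(F1) = 2/5, P(D|F1) = 2/25
P(F2) = 3/5, P(D|F2) = 1/20
P(D) = P(D|F1)P(F1) + P(D|F2)P(F2)
     = \frac{31}{500}
P(F1|D) = P(D|F1)P(F1) / P(D)
= \frac{16}{31}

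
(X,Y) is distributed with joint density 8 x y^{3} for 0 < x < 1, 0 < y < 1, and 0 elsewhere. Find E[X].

E[X] = ∫_0^1 ∫_0^1 x × f(x,y) dy dx
= ∫_0^1 ∫_0^1 x × (8 x y^{3}) dy dx
= \frac{2}{3}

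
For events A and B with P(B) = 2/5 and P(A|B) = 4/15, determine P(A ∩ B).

By definition, P(A|B) = P(A ∩ B) / P(B)
So P(A ∩ B) = P(A|B) × P(B)
= 4/15 × 2/5
= 8/75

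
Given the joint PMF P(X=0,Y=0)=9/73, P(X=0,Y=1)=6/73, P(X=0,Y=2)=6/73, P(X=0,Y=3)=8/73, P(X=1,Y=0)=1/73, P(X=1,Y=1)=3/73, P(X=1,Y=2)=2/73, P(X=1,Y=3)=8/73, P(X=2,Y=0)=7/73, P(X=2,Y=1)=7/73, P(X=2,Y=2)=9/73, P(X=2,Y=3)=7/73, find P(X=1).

P(X=1) = P(X=1,Y=0) + P(X=1,Y=1) + P(X=1,Y=2) + P(X=1,Y=3)
= 1/73 + 3/73 + 2/73 + 8/73
= 14/73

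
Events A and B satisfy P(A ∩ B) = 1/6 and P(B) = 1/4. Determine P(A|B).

P(A|B) = P(A ∩ B) / P(B)
= (1/6) / (1/4)
= 2/3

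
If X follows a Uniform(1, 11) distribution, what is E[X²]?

Using the identity E[X²] = Var(X) + (E[X])²:
E[X] = 6
Var(X) = \frac{25}{3}
E[X²] = \frac{25}{3} + (6)²
= \frac{133}{3}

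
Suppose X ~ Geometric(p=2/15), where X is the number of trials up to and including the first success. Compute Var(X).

For X ~ Geometric(p=2/15), where X is the number of trials up to and including the first success:
Var(X) = \frac{195}{4}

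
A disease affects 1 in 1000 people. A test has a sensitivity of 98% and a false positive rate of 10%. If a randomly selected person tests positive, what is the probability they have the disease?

Let D = the rare event, + = positive/flagged.
P(D) = 1/1000
P(+|D) = 98/100 = 49/50
P(+|D') = 10/100 = 1/10
P(+) = P(+|D)P(D) + P(+|D')P(D')
     = \frac{49}{50} × \frac{1}{1000} + \frac{1}{10} × \frac{999}{1000}
     = \frac{1261}{12500}
P(D|+) = P(+|D)P(D)/P(+) = \frac{49}{5044}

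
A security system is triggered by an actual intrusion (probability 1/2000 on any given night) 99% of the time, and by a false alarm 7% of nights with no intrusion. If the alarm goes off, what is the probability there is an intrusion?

Let D = the rare event, + = positive/flagged.
P(D) = 1/2000
P(+|D) = 99/100
P(+|D') = 7/100
P(+) = P(+|D)P(D) + P(+|D')P(D')
     = \frac{99}{100} × \frac{1}{2000} + \frac{7}{100} × \frac{1999}{2000}
     = \frac{3523}{50000}
P(D|+) = P(+|D)P(D)/P(+) = \frac{99}{14092}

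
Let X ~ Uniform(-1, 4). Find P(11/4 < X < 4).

P(11/4 < X < 4) = ∫_{11/4}^{4} f(x) dx
where f(x) = \frac{1}{5}
= \frac{1}{4}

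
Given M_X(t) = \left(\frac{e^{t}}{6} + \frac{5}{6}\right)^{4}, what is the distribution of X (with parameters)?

The MGF M(t) = \left(\frac{e^{t}}{6} + \frac{5}{6}\right)^{4} is the standard form for the Binomial distribution.
Comparing with the known MGF formula identifies: Binomial(n=4, p=1/6)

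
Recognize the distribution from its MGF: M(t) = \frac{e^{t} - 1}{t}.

The MGF M(t) = \frac{e^{t} - 1}{t} is the standard form for the Uniform distribution.
Comparing with the known MGF formula identifies: Uniform(0, 1)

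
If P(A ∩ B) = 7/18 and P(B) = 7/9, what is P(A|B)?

P(A|B) = P(A ∩ B) / P(B)
= (7/18) / (7/9)
= 1/2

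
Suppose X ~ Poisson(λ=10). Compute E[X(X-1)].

E[X(X-1)] = E[X² - X] = E[X²] - E[X]
E[X] = 10
E[X²] = Var(X) + (E[X])² = 10 + (10)² = 110
E[X(X-1)] = 110 - 10 = 100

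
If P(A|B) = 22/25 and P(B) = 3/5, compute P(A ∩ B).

By definition, P(A|B) = P(A ∩ B) / P(B)
So P(A ∩ B) = P(A|B) × P(B)
= 22/25 × 3/5
= 66/125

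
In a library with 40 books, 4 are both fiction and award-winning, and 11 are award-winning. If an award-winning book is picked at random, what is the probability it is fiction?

P(A ∩ B) = 4/40 = 1/10
P(B) = 11/40
P(A|B) = P(A ∩ B) / P(B) = (1/10) / (11/40) = 4/11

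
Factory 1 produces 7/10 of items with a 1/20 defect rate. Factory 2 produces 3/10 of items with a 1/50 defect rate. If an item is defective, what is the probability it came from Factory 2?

Using Bayes' theorem:
P(F1) = 7/10, P(D|F1) = 1/20
P(F2) = 3/10, P(D|F2) = 1/50
P(D) = P(D|F1)P(F1) + P(D|F2)P(F2)
     = \frac{41}{1000}
P(F2|D) = P(D|F2)P(F2) / P(D)
= \frac{6}{41}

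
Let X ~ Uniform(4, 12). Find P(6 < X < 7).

P(6 < X < 7) = ∫_{6}^{7} f(x) dx
where f(x) = \frac{1}{8}
= \frac{1}{8}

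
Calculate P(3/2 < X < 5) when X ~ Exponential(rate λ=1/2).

P(3/2 < X < 5) = ∫_{3/2}^{5} f(x) dx
where f(x) = \frac{e^{- \frac{x}{2}}}{2}
= - \frac{1}{e^{\frac{5}{2}}} + e^{- \frac{3}{4}}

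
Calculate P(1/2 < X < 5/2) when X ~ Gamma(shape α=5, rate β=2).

P(1/2 < X < 5/2) = ∫_{1/2}^{5/2} f(x) dx
where f(x) = \frac{4 x^{4} e^{- 2 x}}{3}
= \frac{-1569 + 65 e^{4}}{24 e^{5}}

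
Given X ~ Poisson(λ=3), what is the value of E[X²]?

Using the identity E[X²] = Var(X) + (E[X])²:
E[X] = 3
Var(X) = 3
E[X²] = 3 + (3)²
= 12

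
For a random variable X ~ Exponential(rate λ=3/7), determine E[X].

For X ~ Exponential(rate λ=3/7), the expected value is:
E[X] = \frac{7}{3}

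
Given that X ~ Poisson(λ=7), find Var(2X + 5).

For X ~ Poisson(λ=7):
Var(X) = 7
Var(2X + 5) = (2)² × Var(X) = 4 × 7 = 28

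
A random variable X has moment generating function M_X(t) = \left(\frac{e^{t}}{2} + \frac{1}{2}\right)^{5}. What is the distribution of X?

The MGF M(t) = \left(\frac{e^{t}}{2} + \frac{1}{2}\right)^{5} is the standard form for the Binomial distribution.
Comparing with the known MGF formula identifies: Binomial(n=5, p=1/2)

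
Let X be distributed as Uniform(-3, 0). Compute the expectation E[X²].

Using the identity E[X²] = Var(X) + (E[X])²:
E[X] = - \frac{3}{2}
Var(X) = \frac{3}{4}
E[X²] = \frac{3}{4} + (- \frac{3}{2})²
= 3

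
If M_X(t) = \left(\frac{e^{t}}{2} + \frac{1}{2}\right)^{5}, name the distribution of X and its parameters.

The MGF M(t) = \left(\frac{e^{t}}{2} + \frac{1}{2}\right)^{5} is the standard form for the Binomial distribution.
Comparing with the known MGF formula identifies: Binomial(n=5, p=1/2)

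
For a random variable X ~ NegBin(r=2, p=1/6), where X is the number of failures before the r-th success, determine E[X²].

Using the identity E[X²] = Var(X) + (E[X])²:
E[X] = 10
Var(X) = 60
E[X²] = 60 + (10)²
= 160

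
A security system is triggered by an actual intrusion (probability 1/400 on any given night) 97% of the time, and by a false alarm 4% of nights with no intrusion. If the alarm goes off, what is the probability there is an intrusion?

Let D = the rare event, + = positive/flagged.
P(D) = 1/400
P(+|D) = 97/100
P(+|D') = 4/100 = 1/25
P(+) = P(+|D)P(D) + P(+|D')P(D')
     = \frac{97}{100} × \frac{1}{400} + \frac{1}{25} × \frac{399}{400}
     = \frac{1693}{40000}
P(D|+) = P(+|D)P(D)/P(+) = \frac{97}{1693}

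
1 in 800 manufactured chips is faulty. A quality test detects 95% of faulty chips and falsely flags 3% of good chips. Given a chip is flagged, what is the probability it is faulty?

Let D = the rare event, + = positive/flagged.
P(D) = 1/800
P(+|D) = 95/100 = 19/20
P(+|D') = 3/100
P(+) = P(+|D)P(D) + P(+|D')P(D')
     = \frac{19}{20} × \frac{1}{800} + \frac{3}{100} × \frac{799}{800}
     = \frac{623}{20000}
P(D|+) = P(+|D)P(D)/P(+) = \frac{95}{2492}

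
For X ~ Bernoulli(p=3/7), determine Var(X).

For X ~ Bernoulli(p=3/7):
Var(X) = \frac{12}{49}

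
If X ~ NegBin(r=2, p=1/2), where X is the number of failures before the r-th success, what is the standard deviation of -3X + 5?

For X ~ NegBin(r=2, p=1/2), where X is the number of failures before the r-th success:
Var(X) = 4
SD(X) = √(Var(X)) = √(4) = 2
SD(-3X + 5) = |-3| × SD(X) = 3 × 2 = 6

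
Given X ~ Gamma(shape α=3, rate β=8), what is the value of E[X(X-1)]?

E[X(X-1)] = E[X² - X] = E[X²] - E[X]
E[X] = \frac{3}{8}
E[X²] = Var(X) + (E[X])² = \frac{3}{64} + (\frac{3}{8})² = \frac{3}{16}
E[X(X-1)] = \frac{3}{16} - \frac{3}{8} = - \frac{3}{16}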